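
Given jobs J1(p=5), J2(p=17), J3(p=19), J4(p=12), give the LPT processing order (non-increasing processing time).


LPT: sort by longest processing time first
  J3: p=19
  J2: p=17
  J4: p=12
  J1: p=5
Order: J3 → J2 → J4 → J1


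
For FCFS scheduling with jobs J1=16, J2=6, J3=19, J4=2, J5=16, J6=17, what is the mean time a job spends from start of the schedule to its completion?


Completion times:
  J1: completes at 16
  J2: completes at 22
  J3: completes at 41
  J4: completes at 43
  J5: completes at 59
  J6: completes at 76
Sum = 257
Average = 257/6
= 42.83


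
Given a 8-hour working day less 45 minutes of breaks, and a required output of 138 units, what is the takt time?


Available = 8×60 - 45 = 435 min
Takt time = 435 / 138
= 3.15 min/unit


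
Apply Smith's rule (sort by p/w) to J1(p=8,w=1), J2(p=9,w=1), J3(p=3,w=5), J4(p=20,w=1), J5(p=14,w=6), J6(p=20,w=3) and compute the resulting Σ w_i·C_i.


WSPT order (by p/w): J3 → J5 → J6 → J1 → J2 → J4
  J3: C=3, w·C=5×3=15
  J5: C=17, w·C=6×17=102
  J6: C=37, w·C=3×37=111
  J1: C=45, w·C=1×45=45
  J2: C=54, w·C=1×54=54
  J4: C=74, w·C=1×74=74
Σ w·C = 401
= 401


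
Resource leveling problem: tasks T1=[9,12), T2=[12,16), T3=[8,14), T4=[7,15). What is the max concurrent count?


Check each time point for overlaps:
  t=9: 3 tasks active (T1, T3, T4)
Max concurrent = 3


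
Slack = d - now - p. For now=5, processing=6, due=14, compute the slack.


Slack = due - current_time - processing
= 14 - 5 - 6
= 3


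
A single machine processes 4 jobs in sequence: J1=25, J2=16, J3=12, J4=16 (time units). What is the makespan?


Sequential makespan: sum all processing times
= 25 + 16 + 12 + 16
= 69 time units


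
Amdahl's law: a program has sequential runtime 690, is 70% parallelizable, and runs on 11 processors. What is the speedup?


Amdahl's law: T_p = T × ((1-p) + p/N)
= 690 × ((1-0.7) + 0.7/11)
= 690 × (0.30 + 0.0636)
= 690 × 0.3636
= 250.91
Speedup = 690/250.91
= 2.75×


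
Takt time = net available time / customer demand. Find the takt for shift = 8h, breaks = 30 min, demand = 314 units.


Available = 8×60 - 30 = 450 min
Takt time = 450 / 314
= 1.43 min/unit


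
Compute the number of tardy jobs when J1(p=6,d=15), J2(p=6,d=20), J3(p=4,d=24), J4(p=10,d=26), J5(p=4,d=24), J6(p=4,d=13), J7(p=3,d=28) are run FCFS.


Completion vs due date:
  J1: C=6, d=15 → on time
  J2: C=12, d=20 → on time
  J3: C=16, d=24 → on time
  J4: C=26, d=26 → on time
  J5: C=30, d=24 → TARDY
  J6: C=34, d=13 → TARDY
  J7: C=37, d=28 → TARDY
Tardy jobs: J5, J6, J7
Count = 3


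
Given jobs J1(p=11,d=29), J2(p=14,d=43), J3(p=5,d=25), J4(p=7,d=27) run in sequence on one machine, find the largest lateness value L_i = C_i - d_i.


Lateness per job (L = C - d):
  J1: C=11, d=29, L=-18
  J2: C=25, d=43, L=-18
  J3: C=30, d=25, L=5
  J4: C=37, d=27, L=10
Lmax = max(-18, -18, 5, 10)
= 10


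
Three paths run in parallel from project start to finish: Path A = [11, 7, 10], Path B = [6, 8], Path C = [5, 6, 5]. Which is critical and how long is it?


Path A: 11 + 7 + 10 = 28
Path B: 6 + 8 = 14
Path C: 5 + 6 + 5 = 16
Critical path = longest = max(28, 14, 16)
= 28 (Path A)


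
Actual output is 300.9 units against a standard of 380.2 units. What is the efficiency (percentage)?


Efficiency = (actual / standard) × 100
= (300.9 / 380.2) × 100
= 79.1%


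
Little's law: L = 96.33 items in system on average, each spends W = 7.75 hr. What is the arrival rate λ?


Little's law: L = λW → λ = L / W
= 96.33 / 7.75
= 12.43 per hour


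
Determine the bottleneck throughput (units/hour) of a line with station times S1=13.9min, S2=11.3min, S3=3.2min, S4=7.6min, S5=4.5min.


Bottleneck = longest station time
Station times: [13.9, 11.3, 3.2, 7.6, 4.5]
Max = 13.9 min
Rate = 60 / 13.9
= 4.32 units/hour (bottleneck: 13.9min)


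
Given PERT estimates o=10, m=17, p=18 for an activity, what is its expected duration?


te = (o + 4m + p) / 6
= (10 + 4×17 + 18) / 6
= (10 + 68 + 18) / 6
= 96 / 6
= 16.00


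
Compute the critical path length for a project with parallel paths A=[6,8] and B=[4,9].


Path A: 6 + 8 = 14
Path B: 4 + 9 = 13
Critical path = longest = max(14, 13)
= 14 (Path A)


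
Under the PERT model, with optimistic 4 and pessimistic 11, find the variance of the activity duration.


σ² = ((p - o) / 6)² = (p - o)² / 36
= (11 - 4)² / 36
= 7² / 36
= 49 / 36
= 1.3611


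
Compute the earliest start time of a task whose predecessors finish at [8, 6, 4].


ES = max of all predecessor completion times
Predecessors: [8, 6, 4]
ES = max(8, 6, 4)
= 8


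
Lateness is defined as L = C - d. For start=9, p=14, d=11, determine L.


Completion = 9 + 14 = 23
Lateness = C - d = 23 - 11
= 12


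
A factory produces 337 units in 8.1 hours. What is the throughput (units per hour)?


Throughput = units / time
= 337 / 8.1
= 41.6 units/hour


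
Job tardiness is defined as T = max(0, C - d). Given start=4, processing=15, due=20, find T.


Completion = start + processing = 4 + 15 = 19
Tardiness = max(0, C - d) = max(0, 19 - 20)
= max(0, -1)
= 0


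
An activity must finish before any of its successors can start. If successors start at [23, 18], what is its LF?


LF = min of all successor start times
Successors start at: [23, 18]
LF = min(23, 18)
= 18


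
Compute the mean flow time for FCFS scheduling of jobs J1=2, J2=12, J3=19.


Completion times:
  J1: completes at 2
  J2: completes at 14
  J3: completes at 33
Sum = 49
Average = 49/3
= 16.33


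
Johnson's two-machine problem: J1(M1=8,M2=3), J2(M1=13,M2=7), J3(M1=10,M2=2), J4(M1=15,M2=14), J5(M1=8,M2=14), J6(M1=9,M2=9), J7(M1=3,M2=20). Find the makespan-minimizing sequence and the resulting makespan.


Johnson's rule:
Group 1 (M1≤M2, sort by M1): ['J7', 'J5', 'J6']
Group 2 (M1>M2, sort desc M2): ['J4', 'J2', 'J1', 'J3']
Sequence: J7 → J5 → J6 → J4 → J2 → J1 → J3
Makespan calculation:
  J7: M1 done=3, M2 done=23
  J5: M1 done=11, M2 done=37
  J6: M1 done=20, M2 done=46
  J4: M1 done=35, M2 done=60
  J2: M1 done=48, M2 done=67
  J1: M1 done=56, M2 done=70
  J3: M1 done=66, M2 done=72
= Sequence: J7 → J5 → J6 → J4 → J2 → J1 → J3, Makespan: 72


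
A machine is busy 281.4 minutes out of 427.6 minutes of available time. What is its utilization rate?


Utilization = busy / total × 100
= 281.4 / 427.6 × 100
= 65.8%


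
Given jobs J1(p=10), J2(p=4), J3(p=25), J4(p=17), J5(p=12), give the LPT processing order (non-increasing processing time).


LPT: sort by longest processing time first
  J3: p=25
  J4: p=17
  J5: p=12
  J1: p=10
  J2: p=4
Order: J3 → J4 → J5 → J1 → J2


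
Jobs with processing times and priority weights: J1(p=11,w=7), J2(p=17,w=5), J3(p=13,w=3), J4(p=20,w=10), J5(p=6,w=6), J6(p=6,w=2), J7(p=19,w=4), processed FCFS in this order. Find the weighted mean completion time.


Completion times:
  J1: C=11, w×C=7×11=77
  J2: C=28, w×C=5×28=140
  J3: C=41, w×C=3×41=123
  J4: C=61, w×C=10×61=610
  J5: C=67, w×C=6×67=402
  J6: C=73, w×C=2×73=146
  J7: C=92, w×C=4×92=368
Sum w×C = 1866
Sum w = 37
Weighted avg = 1866/37
= 50.43


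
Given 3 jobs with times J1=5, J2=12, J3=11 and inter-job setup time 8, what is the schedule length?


Makespan = Σ processing + (n-1) × setup
= (5 + 12 + 11) + (3-1)×8
= 28 + 16
= 44 time units


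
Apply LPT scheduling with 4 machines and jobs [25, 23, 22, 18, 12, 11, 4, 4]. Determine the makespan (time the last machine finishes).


Jobs (LPT sorted): [25, 23, 22, 18, 12, 11, 4, 4]
Machines: 4
  J=25 → Machine 1 (load: 0+25=25)
  J=23 → Machine 2 (load: 0+23=23)
  J=22 → Machine 3 (load: 0+22=22)
  J=18 → Machine 4 (load: 0+18=18)
  J=12 → Machine 4 (load: 18+12=30)
  J=11 → Machine 3 (load: 22+11=33)
  J=4 → Machine 2 (load: 23+4=27)
  J=4 → Machine 1 (load: 25+4=29)
Machine loads: [29, 27, 33, 30]
Makespan = max = 33 time units


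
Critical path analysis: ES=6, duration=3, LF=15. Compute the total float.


EF = ES + duration = 6 + 3 = 9
LS = LF - duration = 15 - 3 = 12
Total Float = LF - EF = 15 - 9
(or LS - ES = 12 - 6)
= 6


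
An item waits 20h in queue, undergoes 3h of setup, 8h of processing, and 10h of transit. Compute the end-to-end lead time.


Lead time = queue + setup + processing + transit
= 20 + 3 + 8 + 10
= 41 hours


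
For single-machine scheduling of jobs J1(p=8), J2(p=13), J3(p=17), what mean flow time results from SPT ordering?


SPT order: J1 → J2 → J3
Completion times:
  J1: C=8
  J2: C=21
  J3: C=38
Sum = 67, n = 3
Mean flow = 67/3
= 22.33


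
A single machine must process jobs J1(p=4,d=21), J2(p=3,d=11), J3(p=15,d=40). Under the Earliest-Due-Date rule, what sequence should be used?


EDD: sort by earliest due date
  J2: d=11, p=3
  J1: d=21, p=4
  J3: d=40, p=15
Order: J2 → J1 → J3


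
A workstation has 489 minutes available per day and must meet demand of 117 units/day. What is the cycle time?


Cycle time = available time / demand
= 489 / 117
= 4.18 min/unit


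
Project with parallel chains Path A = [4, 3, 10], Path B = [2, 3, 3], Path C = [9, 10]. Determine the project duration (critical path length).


Path A: 4 + 3 + 10 = 17
Path B: 2 + 3 + 3 = 8
Path C: 9 + 10 = 19
Critical path = longest = max(17, 8, 19)
= 19 (Path C)


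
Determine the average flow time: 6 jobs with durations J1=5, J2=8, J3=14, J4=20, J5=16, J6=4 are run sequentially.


Completion times:
  J1: completes at 5
  J2: completes at 13
  J3: completes at 27
  J4: completes at 47
  J5: completes at 63
  J6: completes at 67
Sum = 222
Average = 222/6
= 37.00


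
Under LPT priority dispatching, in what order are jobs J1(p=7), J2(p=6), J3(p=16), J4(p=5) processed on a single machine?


LPT: sort by longest processing time first
  J3: p=16
  J1: p=7
  J2: p=6
  J4: p=5
Order: J3 → J1 → J2 → J4


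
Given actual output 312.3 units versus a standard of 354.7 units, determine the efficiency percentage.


Efficiency = (actual / standard) × 100
= (312.3 / 354.7) × 100
= 88.0%


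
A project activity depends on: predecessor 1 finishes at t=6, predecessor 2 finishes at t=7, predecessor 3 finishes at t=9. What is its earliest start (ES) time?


ES = max of all predecessor completion times
Predecessors: [6, 7, 9]
ES = max(6, 7, 9)
= 9


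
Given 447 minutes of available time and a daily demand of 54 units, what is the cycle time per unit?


Cycle time = available time / demand
= 447 / 54
= 8.28 min/unit


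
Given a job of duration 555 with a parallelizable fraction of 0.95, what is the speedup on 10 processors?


Amdahl's law: T_p = T × ((1-p) + p/N)
= 555 × ((1-0.95) + 0.95/10)
= 555 × (0.05 + 0.0950)
= 555 × 0.1450
= 80.48
Speedup = 555/80.48
= 6.90×


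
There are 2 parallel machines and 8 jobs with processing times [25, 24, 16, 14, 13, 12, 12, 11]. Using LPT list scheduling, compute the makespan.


Jobs (LPT sorted): [25, 24, 16, 14, 13, 12, 12, 11]
Machines: 2
  J=25 → Machine 1 (load: 0+25=25)
  J=24 → Machine 2 (load: 0+24=24)
  J=16 → Machine 2 (load: 24+16=40)
  J=14 → Machine 1 (load: 25+14=39)
  J=13 → Machine 1 (load: 39+13=52)
  J=12 → Machine 2 (load: 40+12=52)
  J=12 → Machine 1 (load: 52+12=64)
  J=11 → Machine 2 (load: 52+11=63)
Machine loads: [64, 63]
Makespan = max = 64 time units


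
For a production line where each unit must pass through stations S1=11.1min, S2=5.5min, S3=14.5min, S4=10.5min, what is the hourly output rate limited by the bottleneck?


Bottleneck = longest station time
Station times: [11.1, 5.5, 14.5, 10.5]
Max = 14.5 min
Rate = 60 / 14.5
= 4.14 units/hour (bottleneck: 14.5min)


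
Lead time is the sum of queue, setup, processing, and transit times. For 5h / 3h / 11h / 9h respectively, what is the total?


Lead time = queue + setup + processing + transit
= 5 + 3 + 11 + 9
= 28 hours


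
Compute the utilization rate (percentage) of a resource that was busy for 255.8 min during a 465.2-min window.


Utilization = busy / total × 100
= 255.8 / 465.2 × 100
= 55.0%


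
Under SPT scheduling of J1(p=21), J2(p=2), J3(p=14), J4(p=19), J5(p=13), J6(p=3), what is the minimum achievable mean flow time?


SPT order: J2 → J6 → J5 → J3 → J4 → J1
Completion times:
  J2: C=2
  J6: C=5
  J5: C=18
  J3: C=32
  J4: C=51
  J1: C=72
Sum = 180, n = 6
Mean flow = 180/6
= 30.00


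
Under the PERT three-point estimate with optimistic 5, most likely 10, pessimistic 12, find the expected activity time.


te = (o + 4m + p) / 6
= (5 + 4×10 + 12) / 6
= (5 + 40 + 12) / 6
= 57 / 6
= 9.50


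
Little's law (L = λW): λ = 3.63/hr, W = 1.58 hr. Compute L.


Little's law: L = λ × W
= 3.63 × 1.58
= 5.74


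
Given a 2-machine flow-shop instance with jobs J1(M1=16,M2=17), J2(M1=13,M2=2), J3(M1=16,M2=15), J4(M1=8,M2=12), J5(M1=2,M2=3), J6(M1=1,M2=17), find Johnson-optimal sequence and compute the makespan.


Johnson's rule:
Group 1 (M1≤M2, sort by M1): ['J6', 'J5', 'J4', 'J1']
Group 2 (M1>M2, sort desc M2): ['J3', 'J2']
Sequence: J6 → J5 → J4 → J1 → J3 → J2
Makespan calculation:
  J6: M1 done=1, M2 done=18
  J5: M1 done=3, M2 done=21
  J4: M1 done=11, M2 done=33
  J1: M1 done=27, M2 done=50
  J3: M1 done=43, M2 done=65
  J2: M1 done=56, M2 done=67
= Sequence: J6 → J5 → J4 → J1 → J3 → J2, Makespan: 67


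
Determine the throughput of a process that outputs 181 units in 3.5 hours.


Throughput = units / time
= 181 / 3.5
= 51.7 units/hour


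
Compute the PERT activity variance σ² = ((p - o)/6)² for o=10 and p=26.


σ² = ((p - o) / 6)² = (p - o)² / 36
= (26 - 10)² / 36
= 16² / 36
= 256 / 36
= 7.1111


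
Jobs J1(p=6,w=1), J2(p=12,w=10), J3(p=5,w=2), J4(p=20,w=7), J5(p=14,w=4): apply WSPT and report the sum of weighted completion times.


WSPT order (by p/w): J2 → J3 → J4 → J5 → J1
  J2: C=12, w·C=10×12=120
  J3: C=17, w·C=2×17=34
  J4: C=37, w·C=7×37=259
  J5: C=51, w·C=4×51=204
  J1: C=57, w·C=1×57=57
Σ w·C = 674
= 674


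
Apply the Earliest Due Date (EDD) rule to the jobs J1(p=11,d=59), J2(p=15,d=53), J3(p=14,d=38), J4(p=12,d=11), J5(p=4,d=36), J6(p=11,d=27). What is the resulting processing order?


EDD: sort by earliest due date
  J4: d=11, p=12
  J6: d=27, p=11
  J5: d=36, p=4
  J3: d=38, p=14
  J2: d=53, p=15
  J1: d=59, p=11
Order: J4 → J6 → J5 → J3 → J2 → J1


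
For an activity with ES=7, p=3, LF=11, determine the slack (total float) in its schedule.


EF = ES + duration = 7 + 3 = 10
LS = LF - duration = 11 - 3 = 8
Total Float = LF - EF = 11 - 10
(or LS - ES = 8 - 7)
= 1


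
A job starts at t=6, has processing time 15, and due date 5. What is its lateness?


Completion = 6 + 15 = 21
Lateness = C - d = 21 - 5
= 16


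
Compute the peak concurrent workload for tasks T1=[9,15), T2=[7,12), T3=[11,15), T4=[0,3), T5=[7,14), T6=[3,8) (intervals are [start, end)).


Check each time point for overlaps:
  t=11: 4 tasks active (T1, T2, T3, T5)
Max concurrent = 4


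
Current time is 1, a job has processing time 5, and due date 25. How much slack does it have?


Slack = due - current_time - processing
= 25 - 1 - 5
= 19


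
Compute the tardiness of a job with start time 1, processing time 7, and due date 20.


Completion = start + processing = 1 + 7 = 8
Tardiness = max(0, C - d) = max(0, 8 - 20)
= max(0, -12)
= 0


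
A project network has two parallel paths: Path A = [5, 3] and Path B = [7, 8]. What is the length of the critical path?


Path A: 5 + 3 = 8
Path B: 7 + 8 = 15
Critical path = longest = max(8, 15)
= 15 (Path B)


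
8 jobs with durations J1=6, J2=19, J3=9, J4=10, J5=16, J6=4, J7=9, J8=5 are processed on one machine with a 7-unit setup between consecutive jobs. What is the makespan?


Makespan = Σ processing + (n-1) × setup
= (6 + 19 + 9 + 10 + 16 + 4 + 9 + 5) + (8-1)×7
= 78 + 49
= 127 time units


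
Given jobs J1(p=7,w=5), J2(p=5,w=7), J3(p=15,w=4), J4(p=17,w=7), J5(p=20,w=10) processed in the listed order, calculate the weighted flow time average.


Completion times:
  J1: C=7, w×C=5×7=35
  J2: C=12, w×C=7×12=84
  J3: C=27, w×C=4×27=108
  J4: C=44, w×C=7×44=308
  J5: C=64, w×C=10×64=640
Sum w×C = 1175
Sum w = 33
Weighted avg = 1175/33
= 35.61


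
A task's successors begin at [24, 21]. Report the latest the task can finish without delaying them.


LF = min of all successor start times
Successors start at: [24, 21]
LF = min(24, 21)
= 21


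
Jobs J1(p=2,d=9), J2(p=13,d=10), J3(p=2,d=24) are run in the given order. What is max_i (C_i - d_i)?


Lateness per job (L = C - d):
  J1: C=2, d=9, L=-7
  J2: C=15, d=10, L=5
  J3: C=17, d=24, L=-7
Lmax = max(-7, 5, -7)
= 5


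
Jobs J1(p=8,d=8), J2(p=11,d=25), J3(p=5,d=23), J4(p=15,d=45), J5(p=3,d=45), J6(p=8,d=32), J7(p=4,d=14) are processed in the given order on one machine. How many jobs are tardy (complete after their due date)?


Completion vs due date:
  J1: C=8, d=8 → on time
  J2: C=19, d=25 → on time
  J3: C=24, d=23 → TARDY
  J4: C=39, d=45 → on time
  J5: C=42, d=45 → on time
  J6: C=50, d=32 → TARDY
  J7: C=54, d=14 → TARDY
Tardy jobs: J3, J6, J7
Count = 3


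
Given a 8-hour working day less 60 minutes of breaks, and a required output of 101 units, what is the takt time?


Available = 8×60 - 60 = 420 min
Takt time = 420 / 101
= 4.16 min/unit


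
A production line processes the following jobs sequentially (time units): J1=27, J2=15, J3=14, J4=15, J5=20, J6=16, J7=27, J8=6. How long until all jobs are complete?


Sequential makespan: sum all processing times
= 27 + 15 + 14 + 15 + 20 + 16 + 27 + 6
= 140 time units


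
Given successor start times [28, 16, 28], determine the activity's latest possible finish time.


LF = min of all successor start times
Successors start at: [28, 16, 28]
LF = min(28, 16, 28)
= 16


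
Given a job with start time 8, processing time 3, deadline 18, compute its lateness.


Completion = 8 + 3 = 11
Lateness = C - d = 11 - 18
= -7


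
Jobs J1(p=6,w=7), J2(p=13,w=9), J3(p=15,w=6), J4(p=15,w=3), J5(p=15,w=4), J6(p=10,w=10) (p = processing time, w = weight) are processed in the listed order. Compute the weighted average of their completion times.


Completion times:
  J1: C=6, w×C=7×6=42
  J2: C=19, w×C=9×19=171
  J3: C=34, w×C=6×34=204
  J4: C=49, w×C=3×49=147
  J5: C=64, w×C=4×64=256
  J6: C=74, w×C=10×74=740
Sum w×C = 1560
Sum w = 39
Weighted avg = 1560/39
= 40.00


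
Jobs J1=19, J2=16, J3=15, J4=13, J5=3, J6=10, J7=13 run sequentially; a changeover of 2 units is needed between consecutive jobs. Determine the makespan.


Makespan = Σ processing + (n-1) × setup
= (19 + 16 + 15 + 13 + 3 + 10 + 13) + (7-1)×2
= 89 + 12
= 101 time units


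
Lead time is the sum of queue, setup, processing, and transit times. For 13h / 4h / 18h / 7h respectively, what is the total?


Lead time = queue + setup + processing + transit
= 13 + 4 + 18 + 7
= 42 hours


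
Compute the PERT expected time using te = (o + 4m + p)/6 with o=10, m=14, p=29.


te = (o + 4m + p) / 6
= (10 + 4×14 + 29) / 6
= (10 + 56 + 29) / 6
= 95 / 6
= 15.83


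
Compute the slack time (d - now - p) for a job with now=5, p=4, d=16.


Slack = due - current_time - processing
= 16 - 5 - 4
= 7


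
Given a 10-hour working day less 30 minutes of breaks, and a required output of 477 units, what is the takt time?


Available = 10×60 - 30 = 570 min
Takt time = 570 / 477
= 1.19 min/unit


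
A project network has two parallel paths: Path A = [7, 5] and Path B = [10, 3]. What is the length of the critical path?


Path A: 7 + 5 = 12
Path B: 10 + 3 = 13
Critical path = longest = max(12, 13)
= 13 (Path B)


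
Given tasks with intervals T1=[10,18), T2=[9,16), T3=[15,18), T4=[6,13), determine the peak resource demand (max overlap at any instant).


Check each time point for overlaps:
  t=10: 3 tasks active (T1, T2, T4)
Max concurrent = 3


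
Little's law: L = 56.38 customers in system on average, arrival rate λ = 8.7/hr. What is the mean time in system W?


Little's law: L = λW → W = L / λ
= 56.38 / 8.7
= 6.48 hours


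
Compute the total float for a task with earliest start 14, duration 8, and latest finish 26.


EF = ES + duration = 14 + 8 = 22
LS = LF - duration = 26 - 8 = 18
Total Float = LF - EF = 26 - 22
(or LS - ES = 18 - 14)
= 4


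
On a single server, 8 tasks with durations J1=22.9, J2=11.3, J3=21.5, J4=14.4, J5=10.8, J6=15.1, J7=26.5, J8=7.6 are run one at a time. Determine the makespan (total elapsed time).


Sequential makespan: sum all processing times
= 22.9 + 11.3 + 21.5 + 14.4 + 10.8 + 15.1 + 26.5 + 7.6
= 130.1 time units


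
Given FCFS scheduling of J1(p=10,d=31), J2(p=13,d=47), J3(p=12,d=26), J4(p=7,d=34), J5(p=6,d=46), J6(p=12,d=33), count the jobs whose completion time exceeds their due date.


Completion vs due date:
  J1: C=10, d=31 → on time
  J2: C=23, d=47 → on time
  J3: C=35, d=26 → TARDY
  J4: C=42, d=34 → TARDY
  J5: C=48, d=46 → TARDY
  J6: C=60, d=33 → TARDY
Tardy jobs: J3, J4, J5, J6
Count = 4


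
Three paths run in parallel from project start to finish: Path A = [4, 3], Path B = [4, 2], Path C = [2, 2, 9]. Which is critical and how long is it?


Path A: 4 + 3 = 7
Path B: 4 + 2 = 6
Path C: 2 + 2 + 9 = 13
Critical path = longest = max(7, 6, 13)
= 13 (Path C)


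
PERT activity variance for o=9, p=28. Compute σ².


σ² = ((p - o) / 6)² = (p - o)² / 36
= (28 - 9)² / 36
= 19² / 36
= 361 / 36
= 10.0278


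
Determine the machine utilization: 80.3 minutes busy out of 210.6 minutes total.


Utilization = busy / total × 100
= 80.3 / 210.6 × 100
= 38.1%


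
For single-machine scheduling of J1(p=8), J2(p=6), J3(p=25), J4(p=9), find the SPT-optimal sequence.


SPT: sort by shortest processing time
  J2: p=6
  J1: p=8
  J4: p=9
  J3: p=25
Order: J2 → J1 → J4 → J3


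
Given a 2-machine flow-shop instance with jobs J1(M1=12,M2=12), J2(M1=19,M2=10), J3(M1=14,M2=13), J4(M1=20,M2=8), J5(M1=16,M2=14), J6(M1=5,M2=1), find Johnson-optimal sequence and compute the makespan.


Johnson's rule:
Group 1 (M1≤M2, sort by M1): ['J1']
Group 2 (M1>M2, sort desc M2): ['J5', 'J3', 'J2', 'J4', 'J6']
Sequence: J1 → J5 → J3 → J2 → J4 → J6
Makespan calculation:
  J1: M1 done=12, M2 done=24
  J5: M1 done=28, M2 done=42
  J3: M1 done=42, M2 done=55
  J2: M1 done=61, M2 done=71
  J4: M1 done=81, M2 done=89
  J6: M1 done=86, M2 done=90
= Sequence: J1 → J5 → J3 → J2 → J4 → J6, Makespan: 90


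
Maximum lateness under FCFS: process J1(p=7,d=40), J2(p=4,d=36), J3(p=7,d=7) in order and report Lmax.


Lateness per job (L = C - d):
  J1: C=7, d=40, L=-33
  J2: C=11, d=36, L=-25
  J3: C=18, d=7, L=11
Lmax = max(-33, -25, 11)
= 11


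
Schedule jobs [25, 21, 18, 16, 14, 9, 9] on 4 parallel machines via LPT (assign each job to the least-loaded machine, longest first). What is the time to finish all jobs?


Jobs (LPT sorted): [25, 21, 18, 16, 14, 9, 9]
Machines: 4
  J=25 → Machine 1 (load: 0+25=25)
  J=21 → Machine 2 (load: 0+21=21)
  J=18 → Machine 3 (load: 0+18=18)
  J=16 → Machine 4 (load: 0+16=16)
  J=14 → Machine 4 (load: 16+14=30)
  J=9 → Machine 3 (load: 18+9=27)
  J=9 → Machine 2 (load: 21+9=30)
Machine loads: [25, 30, 27, 30]
Makespan = max = 30 time units


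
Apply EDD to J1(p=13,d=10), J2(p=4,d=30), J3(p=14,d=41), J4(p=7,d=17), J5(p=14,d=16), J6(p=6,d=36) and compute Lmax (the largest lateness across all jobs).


EDD order: J1 → J5 → J4 → J2 → J6 → J3
Completion and lateness:
  J1: C=13, d=10, L=13-10=3
  J5: C=27, d=16, L=27-16=11
  J4: C=34, d=17, L=34-17=17
  J2: C=38, d=30, L=38-30=8
  J6: C=44, d=36, L=44-36=8
  J3: C=58, d=41, L=58-41=17
Lmax = max(3, 11, 17, 8, 8, 17)
= 17


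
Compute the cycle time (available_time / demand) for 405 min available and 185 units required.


Cycle time = available time / demand
= 405 / 185
= 2.19 min/unit


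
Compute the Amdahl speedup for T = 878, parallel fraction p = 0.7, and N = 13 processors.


Amdahl's law: T_p = T × ((1-p) + p/N)
= 878 × ((1-0.7) + 0.7/13)
= 878 × (0.30 + 0.0538)
= 878 × 0.3538
= 310.68
Speedup = 878/310.68
= 2.83×


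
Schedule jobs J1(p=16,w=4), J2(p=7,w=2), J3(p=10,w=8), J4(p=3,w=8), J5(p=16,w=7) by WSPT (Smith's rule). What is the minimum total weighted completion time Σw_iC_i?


WSPT order (by p/w): J4 → J3 → J5 → J2 → J1
  J4: C=3, w·C=8×3=24
  J3: C=13, w·C=8×13=104
  J5: C=29, w·C=7×29=203
  J2: C=36, w·C=2×36=72
  J1: C=52, w·C=4×52=208
Σ w·C = 611
= 611


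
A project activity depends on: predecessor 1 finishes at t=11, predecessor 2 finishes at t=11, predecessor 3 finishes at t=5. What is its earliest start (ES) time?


ES = max of all predecessor completion times
Predecessors: [11, 11, 5]
ES = max(11, 11, 5)
= 11


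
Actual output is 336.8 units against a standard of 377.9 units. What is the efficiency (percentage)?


Efficiency = (actual / standard) × 100
= (336.8 / 377.9) × 100
= 89.1%


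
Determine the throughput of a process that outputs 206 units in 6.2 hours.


Throughput = units / time
= 206 / 6.2
= 33.2 units/hour


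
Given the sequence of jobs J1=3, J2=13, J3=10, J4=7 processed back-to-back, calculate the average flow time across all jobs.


Completion times:
  J1: completes at 3
  J2: completes at 16
  J3: completes at 26
  J4: completes at 33
Sum = 78
Average = 78/4
= 19.50


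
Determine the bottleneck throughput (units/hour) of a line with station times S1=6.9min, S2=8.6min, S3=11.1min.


Bottleneck = longest station time
Station times: [6.9, 8.6, 11.1]
Max = 11.1 min
Rate = 60 / 11.1
= 5.41 units/hour (bottleneck: 11.1min)


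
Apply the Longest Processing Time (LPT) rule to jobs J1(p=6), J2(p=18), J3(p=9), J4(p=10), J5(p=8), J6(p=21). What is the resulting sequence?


LPT: sort by longest processing time first
  J6: p=21
  J2: p=18
  J4: p=10
  J3: p=9
  J5: p=8
  J1: p=6
Order: J6 → J2 → J4 → J3 → J5 → J1


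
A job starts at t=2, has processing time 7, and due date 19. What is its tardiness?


Completion = start + processing = 2 + 7 = 9
Tardiness = max(0, C - d) = max(0, 9 - 19)
= max(0, -10)
= 0


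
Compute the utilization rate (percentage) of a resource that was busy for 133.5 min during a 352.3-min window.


Utilization = busy / total × 100
= 133.5 / 352.3 × 100
= 37.9%


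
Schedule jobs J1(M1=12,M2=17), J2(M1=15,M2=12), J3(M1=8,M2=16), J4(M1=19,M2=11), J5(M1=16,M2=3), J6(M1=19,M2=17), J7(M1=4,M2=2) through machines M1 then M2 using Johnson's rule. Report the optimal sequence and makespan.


Johnson's rule:
Group 1 (M1≤M2, sort by M1): ['J3', 'J1']
Group 2 (M1>M2, sort desc M2): ['J6', 'J2', 'J4', 'J5', 'J7']
Sequence: J3 → J1 → J6 → J2 → J4 → J5 → J7
Makespan calculation:
  J3: M1 done=8, M2 done=24
  J1: M1 done=20, M2 done=41
  J6: M1 done=39, M2 done=58
  J2: M1 done=54, M2 done=70
  J4: M1 done=73, M2 done=84
  J5: M1 done=89, M2 done=92
  J7: M1 done=93, M2 done=95
= Sequence: J3 → J1 → J6 → J2 → J4 → J5 → J7, Makespan: 95


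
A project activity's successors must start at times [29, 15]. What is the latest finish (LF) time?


LF = min of all successor start times
Successors start at: [29, 15]
LF = min(29, 15)
= 15


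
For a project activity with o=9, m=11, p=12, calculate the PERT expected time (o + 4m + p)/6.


te = (o + 4m + p) / 6
= (9 + 4×11 + 12) / 6
= (9 + 44 + 12) / 6
= 65 / 6
= 10.83


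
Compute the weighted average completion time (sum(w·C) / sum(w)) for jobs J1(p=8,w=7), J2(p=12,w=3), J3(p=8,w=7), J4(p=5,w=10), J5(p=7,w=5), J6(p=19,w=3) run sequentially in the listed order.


Completion times:
  J1: C=8, w×C=7×8=56
  J2: C=20, w×C=3×20=60
  J3: C=28, w×C=7×28=196
  J4: C=33, w×C=10×33=330
  J5: C=40, w×C=5×40=200
  J6: C=59, w×C=3×59=177
Sum w×C = 1019
Sum w = 35
Weighted avg = 1019/35
= 29.11


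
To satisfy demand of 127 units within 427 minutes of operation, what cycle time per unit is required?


Cycle time = available time / demand
= 427 / 127
= 3.36 min/unit


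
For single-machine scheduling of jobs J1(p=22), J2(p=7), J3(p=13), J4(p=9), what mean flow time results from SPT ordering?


SPT order: J2 → J4 → J3 → J1
Completion times:
  J2: C=7
  J4: C=16
  J3: C=29
  J1: C=51
Sum = 103, n = 4
Mean flow = 103/4
= 25.75


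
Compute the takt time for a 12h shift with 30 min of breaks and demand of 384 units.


Available = 12×60 - 30 = 690 min
Takt time = 690 / 384
= 1.80 min/unit


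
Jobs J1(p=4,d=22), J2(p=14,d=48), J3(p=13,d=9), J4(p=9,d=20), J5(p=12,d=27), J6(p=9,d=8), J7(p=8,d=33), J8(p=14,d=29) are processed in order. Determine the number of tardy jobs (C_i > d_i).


Completion vs due date:
  J1: C=4, d=22 → on time
  J2: C=18, d=48 → on time
  J3: C=31, d=9 → TARDY
  J4: C=40, d=20 → TARDY
  J5: C=52, d=27 → TARDY
  J6: C=61, d=8 → TARDY
  J7: C=69, d=33 → TARDY
  J8: C=83, d=29 → TARDY
Tardy jobs: J3, J4, J5, J6, J7, J8
Count = 6


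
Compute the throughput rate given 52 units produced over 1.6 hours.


Throughput = units / time
= 52 / 1.6
= 32.5 units/hour


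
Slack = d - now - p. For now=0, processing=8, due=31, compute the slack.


Slack = due - current_time - processing
= 31 - 0 - 8
= 23


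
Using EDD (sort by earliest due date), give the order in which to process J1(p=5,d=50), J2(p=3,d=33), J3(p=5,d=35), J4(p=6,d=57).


EDD: sort by earliest due date
  J2: d=33, p=3
  J3: d=35, p=5
  J1: d=50, p=5
  J4: d=57, p=6
Order: J2 → J3 → J1 → J4


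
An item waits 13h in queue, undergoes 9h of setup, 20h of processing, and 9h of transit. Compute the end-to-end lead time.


Lead time = queue + setup + processing + transit
= 13 + 9 + 20 + 9
= 51 hours


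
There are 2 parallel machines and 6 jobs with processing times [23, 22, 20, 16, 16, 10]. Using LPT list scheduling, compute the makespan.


Jobs (LPT sorted): [23, 22, 20, 16, 16, 10]
Machines: 2
  J=23 → Machine 1 (load: 0+23=23)
  J=22 → Machine 2 (load: 0+22=22)
  J=20 → Machine 2 (load: 22+20=42)
  J=16 → Machine 1 (load: 23+16=39)
  J=16 → Machine 1 (load: 39+16=55)
  J=10 → Machine 2 (load: 42+10=52)
Machine loads: [55, 52]
Makespan = max = 55 time units


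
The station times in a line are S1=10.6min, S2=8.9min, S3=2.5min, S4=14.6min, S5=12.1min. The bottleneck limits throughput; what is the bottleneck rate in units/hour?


Bottleneck = longest station time
Station times: [10.6, 8.9, 2.5, 14.6, 12.1]
Max = 14.6 min
Rate = 60 / 14.6
= 4.11 units/hour (bottleneck: 14.6min)


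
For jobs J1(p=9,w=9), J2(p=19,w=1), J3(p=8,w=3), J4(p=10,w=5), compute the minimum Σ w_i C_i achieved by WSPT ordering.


WSPT order (by p/w): J1 → J4 → J3 → J2
  J1: C=9, w·C=9×9=81
  J4: C=19, w·C=5×19=95
  J3: C=27, w·C=3×27=81
  J2: C=46, w·C=1×46=46
Σ w·C = 303
= 303


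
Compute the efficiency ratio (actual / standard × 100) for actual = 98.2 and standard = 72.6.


Efficiency = (actual / standard) × 100
= (98.2 / 72.6) × 100
= 135.3%


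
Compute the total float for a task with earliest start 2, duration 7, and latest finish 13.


EF = ES + duration = 2 + 7 = 9
LS = LF - duration = 13 - 7 = 6
Total Float = LF - EF = 13 - 9
(or LS - ES = 6 - 2)
= 4


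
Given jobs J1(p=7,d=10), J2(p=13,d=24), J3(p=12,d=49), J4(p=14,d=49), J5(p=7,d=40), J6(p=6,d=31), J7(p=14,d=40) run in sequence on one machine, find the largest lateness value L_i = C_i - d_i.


Lateness per job (L = C - d):
  J1: C=7, d=10, L=-3
  J2: C=20, d=24, L=-4
  J3: C=32, d=49, L=-17
  J4: C=46, d=49, L=-3
  J5: C=53, d=40, L=13
  J6: C=59, d=31, L=28
  J7: C=73, d=40, L=33
Lmax = max(-3, -4, -17, -3, 13, 28, 33)
= 33


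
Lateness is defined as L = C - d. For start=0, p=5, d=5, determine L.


Completion = 0 + 5 = 5
Lateness = C - d = 5 - 5
= 0


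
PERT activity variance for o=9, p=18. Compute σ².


σ² = ((p - o) / 6)² = (p - o)² / 36
= (18 - 9)² / 36
= 9² / 36
= 81 / 36
= 2.2500


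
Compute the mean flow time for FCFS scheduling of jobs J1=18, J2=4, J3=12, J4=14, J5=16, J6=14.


Completion times:
  J1: completes at 18
  J2: completes at 22
  J3: completes at 34
  J4: completes at 48
  J5: completes at 64
  J6: completes at 78
Sum = 264
Average = 264/6
= 44.00


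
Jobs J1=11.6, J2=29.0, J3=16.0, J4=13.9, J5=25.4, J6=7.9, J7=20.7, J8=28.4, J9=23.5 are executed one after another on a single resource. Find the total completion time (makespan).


Sequential makespan: sum all processing times
= 11.6 + 29.0 + 16.0 + 13.9 + 25.4 + 7.9 + 20.7 + 28.4 + 23.5
= 176.4 time units


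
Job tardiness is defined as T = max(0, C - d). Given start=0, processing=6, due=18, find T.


Completion = start + processing = 0 + 6 = 6
Tardiness = max(0, C - d) = max(0, 6 - 18)
= max(0, -12)
= 0


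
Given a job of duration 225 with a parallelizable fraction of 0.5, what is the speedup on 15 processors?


Amdahl's law: T_p = T × ((1-p) + p/N)
= 225 × ((1-0.5) + 0.5/15)
= 225 × (0.50 + 0.0333)
= 225 × 0.5333
= 120.00
Speedup = 225/120.00
= 1.88×


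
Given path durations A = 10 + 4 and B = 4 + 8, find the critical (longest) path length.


Path A: 10 + 4 = 14
Path B: 4 + 8 = 12
Critical path = longest = max(14, 12)
= 14 (Path A)


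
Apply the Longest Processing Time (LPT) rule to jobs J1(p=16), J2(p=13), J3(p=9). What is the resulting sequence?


LPT: sort by longest processing time first
  J1: p=16
  J2: p=13
  J3: p=9
Order: J1 → J2 → J3


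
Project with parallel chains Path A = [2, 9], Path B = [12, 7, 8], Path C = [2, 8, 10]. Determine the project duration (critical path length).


Path A: 2 + 9 = 11
Path B: 12 + 7 + 8 = 27
Path C: 2 + 8 + 10 = 20
Critical path = longest = max(11, 27, 20)
= 27 (Path B)


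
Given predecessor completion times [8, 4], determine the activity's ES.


ES = max of all predecessor completion times
Predecessors: [8, 4]
ES = max(8, 4)
= 8


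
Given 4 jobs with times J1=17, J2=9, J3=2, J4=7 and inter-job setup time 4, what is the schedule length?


Makespan = Σ processing + (n-1) × setup
= (17 + 9 + 2 + 7) + (4-1)×4
= 35 + 12
= 47 time units


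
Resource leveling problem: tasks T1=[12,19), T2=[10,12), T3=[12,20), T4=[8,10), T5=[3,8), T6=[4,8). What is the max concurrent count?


Check each time point for overlaps:
  t=4: 2 tasks active (T5, T6)
Max concurrent = 2


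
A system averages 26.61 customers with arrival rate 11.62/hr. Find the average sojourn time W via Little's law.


Little's law: L = λW → W = L / λ
= 26.61 / 11.62
= 2.29 hours


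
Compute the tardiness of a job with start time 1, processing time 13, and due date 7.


Completion = start + processing = 1 + 13 = 14
Tardiness = max(0, C - d) = max(0, 14 - 7)
= max(0, 7)
= 7


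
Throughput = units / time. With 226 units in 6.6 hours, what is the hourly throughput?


Throughput = units / time
= 226 / 6.6
= 34.2 units/hour


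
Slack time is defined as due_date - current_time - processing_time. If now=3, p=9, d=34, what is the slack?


Slack = due - current_time - processing
= 34 - 3 - 9
= 22


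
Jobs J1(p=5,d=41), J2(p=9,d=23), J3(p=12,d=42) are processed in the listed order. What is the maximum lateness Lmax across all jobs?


Lateness per job (L = C - d):
  J1: C=5, d=41, L=-36
  J2: C=14, d=23, L=-9
  J3: C=26, d=42, L=-16
Lmax = max(-36, -9, -16)
= -9


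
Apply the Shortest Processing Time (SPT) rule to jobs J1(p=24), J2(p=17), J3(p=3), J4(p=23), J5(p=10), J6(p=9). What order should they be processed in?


SPT: sort by shortest processing time
  J3: p=3
  J6: p=9
  J5: p=10
  J2: p=17
  J4: p=23
  J1: p=24
Order: J3 → J6 → J5 → J2 → J4 → J1


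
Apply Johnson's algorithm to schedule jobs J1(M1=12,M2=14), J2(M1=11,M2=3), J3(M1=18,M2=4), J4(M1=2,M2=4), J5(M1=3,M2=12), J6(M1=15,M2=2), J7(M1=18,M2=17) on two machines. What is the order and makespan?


Johnson's rule:
Group 1 (M1≤M2, sort by M1): ['J4', 'J5', 'J1']
Group 2 (M1>M2, sort desc M2): ['J7', 'J3', 'J2', 'J6']
Sequence: J4 → J5 → J1 → J7 → J3 → J2 → J6
Makespan calculation:
  J4: M1 done=2, M2 done=6
  J5: M1 done=5, M2 done=18
  J1: M1 done=17, M2 done=32
  J7: M1 done=35, M2 done=52
  J3: M1 done=53, M2 done=57
  J2: M1 done=64, M2 done=67
  J6: M1 done=79, M2 done=81
= Sequence: J4 → J5 → J1 → J7 → J3 → J2 → J6, Makespan: 81


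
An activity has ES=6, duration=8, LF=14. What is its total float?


EF = ES + duration = 6 + 8 = 14
LS = LF - duration = 14 - 8 = 6
Total Float = LF - EF = 14 - 14
(or LS - ES = 6 - 6)
= 0


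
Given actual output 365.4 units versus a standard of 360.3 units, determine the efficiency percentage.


Efficiency = (actual / standard) × 100
= (365.4 / 360.3) × 100
= 101.4%


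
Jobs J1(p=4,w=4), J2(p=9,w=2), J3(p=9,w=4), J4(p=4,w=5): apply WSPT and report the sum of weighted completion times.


WSPT order (by p/w): J4 → J1 → J3 → J2
  J4: C=4, w·C=5×4=20
  J1: C=8, w·C=4×8=32
  J3: C=17, w·C=4×17=68
  J2: C=26, w·C=2×26=52
Σ w·C = 172
= 172


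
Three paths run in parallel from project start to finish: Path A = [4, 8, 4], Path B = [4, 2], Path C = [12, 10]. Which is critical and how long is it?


Path A: 4 + 8 + 4 = 16
Path B: 4 + 2 = 6
Path C: 12 + 10 = 22
Critical path = longest = max(16, 6, 22)
= 22 (Path C)


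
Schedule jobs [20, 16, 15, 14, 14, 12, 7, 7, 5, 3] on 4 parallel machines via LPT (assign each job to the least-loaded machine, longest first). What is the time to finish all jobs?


Jobs (LPT sorted): [20, 16, 15, 14, 14, 12, 7, 7, 5, 3]
Machines: 4
  J=20 → Machine 1 (load: 0+20=20)
  J=16 → Machine 2 (load: 0+16=16)
  J=15 → Machine 3 (load: 0+15=15)
  J=14 → Machine 4 (load: 0+14=14)
  J=14 → Machine 4 (load: 14+14=28)
  J=12 → Machine 3 (load: 15+12=27)
  J=7 → Machine 2 (load: 16+7=23)
  J=7 → Machine 1 (load: 20+7=27)
  J=5 → Machine 2 (load: 23+5=28)
  J=3 → Machine 1 (load: 27+3=30)
Machine loads: [30, 28, 27, 28]
Makespan = max = 30 time units


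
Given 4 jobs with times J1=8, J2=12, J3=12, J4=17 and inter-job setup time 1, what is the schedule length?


Makespan = Σ processing + (n-1) × setup
= (8 + 12 + 12 + 17) + (4-1)×1
= 49 + 3
= 52 time units


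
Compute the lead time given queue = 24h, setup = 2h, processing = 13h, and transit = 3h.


Lead time = queue + setup + processing + transit
= 24 + 2 + 13 + 3
= 42 hours


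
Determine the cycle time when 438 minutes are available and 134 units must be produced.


Cycle time = available time / demand
= 438 / 134
= 3.27 min/unit


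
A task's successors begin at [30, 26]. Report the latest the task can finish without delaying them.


LF = min of all successor start times
Successors start at: [30, 26]
LF = min(30, 26)
= 26


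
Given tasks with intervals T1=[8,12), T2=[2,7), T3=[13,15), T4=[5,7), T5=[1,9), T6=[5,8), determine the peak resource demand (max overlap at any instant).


Check each time point for overlaps:
  t=5: 4 tasks active (T2, T4, T5, T6)
Max concurrent = 4


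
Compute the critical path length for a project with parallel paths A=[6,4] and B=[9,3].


Path A: 6 + 4 = 10
Path B: 9 + 3 = 12
Critical path = longest = max(10, 12)
= 12 (Path B)


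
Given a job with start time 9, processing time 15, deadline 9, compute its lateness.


Completion = 9 + 15 = 24
Lateness = C - d = 24 - 9
= 15


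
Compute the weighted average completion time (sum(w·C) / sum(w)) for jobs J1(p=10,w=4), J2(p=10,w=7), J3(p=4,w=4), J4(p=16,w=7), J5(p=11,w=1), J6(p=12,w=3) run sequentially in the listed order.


Completion times:
  J1: C=10, w×C=4×10=40
  J2: C=20, w×C=7×20=140
  J3: C=24, w×C=4×24=96
  J4: C=40, w×C=7×40=280
  J5: C=51, w×C=1×51=51
  J6: C=63, w×C=3×63=189
Sum w×C = 796
Sum w = 26
Weighted avg = 796/26
= 30.62
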